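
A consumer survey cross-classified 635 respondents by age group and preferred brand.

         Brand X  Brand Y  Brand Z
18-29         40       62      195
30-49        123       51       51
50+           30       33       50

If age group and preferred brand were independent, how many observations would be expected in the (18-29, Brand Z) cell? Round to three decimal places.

138.444

Row total (18-29) = 297; column total (Brand Z) = 296; grand total N = 635.
Expected count = (row total × column total) / N = 297 × 296 / 635 = 138.444.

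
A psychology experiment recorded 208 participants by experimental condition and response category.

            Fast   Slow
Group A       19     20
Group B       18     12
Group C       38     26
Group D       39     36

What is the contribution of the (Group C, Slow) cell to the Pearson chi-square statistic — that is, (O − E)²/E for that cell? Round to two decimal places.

0.30

Row total (Group C) = 64; column total (Slow) = 94; N = 208.
Expected count E = 64 × 94 / 208 = 28.923.
Contribution = (O − E)²/E = (26 − 28.923)² / 28.923 = 0.30.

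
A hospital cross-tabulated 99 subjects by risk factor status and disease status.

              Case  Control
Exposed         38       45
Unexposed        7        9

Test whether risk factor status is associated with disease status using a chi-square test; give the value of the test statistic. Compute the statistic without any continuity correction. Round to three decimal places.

0.022

Row totals: 83, 16. Column totals: 45, 54. Grand total N = 99.
Expected counts (row total × column total / N):
  Exposed, Case: 83×45/99 = 37.7273
  Exposed, Control: 83×54/99 = 45.2727
  Unexposed, Case: 16×45/99 = 7.2727
  Unexposed, Control: 16×54/99 = 8.7273
Contributions (O − E)²/E:
  (38 − 37.7273)²/37.7273 = 0.0020
  (45 − 45.2727)²/45.2727 = 0.0016
  (7 − 7.2727)²/7.2727 = 0.0102
  (9 − 8.7273)²/8.7273 = 0.0085
χ² = 0.0020 + 0.0016 + 0.0102 + 0.0085 = 0.022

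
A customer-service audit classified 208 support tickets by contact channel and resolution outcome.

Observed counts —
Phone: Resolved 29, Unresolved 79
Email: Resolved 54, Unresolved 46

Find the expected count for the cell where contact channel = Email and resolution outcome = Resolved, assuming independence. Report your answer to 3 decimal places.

Row total (Email) = 100; column total (Resolved) = 83; grand total N = 208.
Expected count = (row total × column total) / N = 100 × 83 / 208 = 39.904.

39.904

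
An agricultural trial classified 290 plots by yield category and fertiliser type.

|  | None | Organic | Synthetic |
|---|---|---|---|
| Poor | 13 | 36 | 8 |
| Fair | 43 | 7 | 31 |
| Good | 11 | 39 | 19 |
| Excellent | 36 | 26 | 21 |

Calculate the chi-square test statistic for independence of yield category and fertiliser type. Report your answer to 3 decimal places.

Row totals: 57, 81, 69, 83. Column totals: 103, 108, 79. Grand total N = 290.
Expected counts (row total × column total / N):
  Poor, None: 57×103/290 = 20.2448
  Poor, Organic: 57×108/290 = 21.2276
  Poor, Synthetic: 57×79/290 = 15.5276
  Fair, None: 81×103/290 = 28.7690
  Fair, Organic: 81×108/290 = 30.1655
  Fair, Synthetic: 81×79/290 = 22.0655
  Good, None: 69×103/290 = 24.5069
  Good, Organic: 69×108/290 = 25.6966
  Good, Synthetic: 69×79/290 = 18.7966
  Excellent, None: 83×103/290 = 29.4793
  Excellent, Organic: 83×108/290 = 30.9103
  Excellent, Synthetic: 83×79/290 = 22.6103
Contributions (O − E)²/E:
  (13 − 20.2448)²/20.2448 = 2.5926
  (36 − 21.2276)²/21.2276 = 10.2802
  (8 − 15.5276)²/15.5276 = 3.6493
  (43 − 28.7690)²/28.7690 = 7.0396
  (7 − 30.1655)²/30.1655 = 17.7899
  (31 − 22.0655)²/22.0655 = 3.6177
  (11 − 24.5069)²/24.5069 = 7.4443
  (39 − 25.6966)²/25.6966 = 6.8873
  (19 − 18.7966)²/18.7966 = 0.0022
  (36 − 29.4793)²/29.4793 = 1.4424
  (26 − 30.9103)²/30.9103 = 0.7800
  (21 − 22.6103)²/22.6103 = 0.1147
χ² = 2.5926 + 10.2802 + 3.6493 + 7.0396 + 17.7899 + 3.6177 + 7.4443 + 6.8873 + 0.0022 + 1.4424 + 0.7800 + 0.1147 = 61.640

61.640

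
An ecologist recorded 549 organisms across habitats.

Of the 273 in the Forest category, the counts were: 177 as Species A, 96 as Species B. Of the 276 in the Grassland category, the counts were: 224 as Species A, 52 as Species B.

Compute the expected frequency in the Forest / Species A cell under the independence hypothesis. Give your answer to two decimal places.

199.40

Row total (Forest) = 273; column total (Species A) = 401; grand total N = 549.
Expected count = (row total × column total) / N = 273 × 401 / 549 = 199.40.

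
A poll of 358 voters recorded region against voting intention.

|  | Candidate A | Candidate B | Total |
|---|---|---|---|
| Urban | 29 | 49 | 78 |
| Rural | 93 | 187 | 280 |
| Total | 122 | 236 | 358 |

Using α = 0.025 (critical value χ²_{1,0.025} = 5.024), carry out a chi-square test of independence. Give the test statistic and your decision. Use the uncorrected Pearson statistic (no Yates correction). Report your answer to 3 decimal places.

Grand total N = 358.
Expected counts (row total × column total / N):
  Urban, Candidate A: 78×122/358 = 26.5810
  Urban, Candidate B: 78×236/358 = 51.4190
  Rural, Candidate A: 280×122/358 = 95.4190
  Rural, Candidate B: 280×236/358 = 184.5810
Contributions (O − E)²/E:
  (29 − 26.5810)²/26.5810 = 0.2201
  (49 − 51.4190)²/51.4190 = 0.1138
  (93 − 95.4190)²/95.4190 = 0.0613
  (187 − 184.5810)²/184.5810 = 0.0317
χ² = 0.2201 + 0.1138 + 0.0613 + 0.0317 = 0.427
df = (2−1)(2−1) = 1. Since 0.427 < 5.024, fail to reject the null hypothesis of independence at α = 0.025.

0.427; fail to reject H₀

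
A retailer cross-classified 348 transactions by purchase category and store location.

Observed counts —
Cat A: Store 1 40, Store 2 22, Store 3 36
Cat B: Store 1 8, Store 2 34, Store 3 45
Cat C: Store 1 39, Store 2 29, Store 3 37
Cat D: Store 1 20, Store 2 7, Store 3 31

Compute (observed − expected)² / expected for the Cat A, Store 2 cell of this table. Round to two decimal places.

0.59

Row total (Cat A) = 98; column total (Store 2) = 92; N = 348.
Expected count E = 98 × 92 / 348 = 25.908.
Contribution = (O − E)²/E = (22 − 25.908)² / 25.908 = 0.59.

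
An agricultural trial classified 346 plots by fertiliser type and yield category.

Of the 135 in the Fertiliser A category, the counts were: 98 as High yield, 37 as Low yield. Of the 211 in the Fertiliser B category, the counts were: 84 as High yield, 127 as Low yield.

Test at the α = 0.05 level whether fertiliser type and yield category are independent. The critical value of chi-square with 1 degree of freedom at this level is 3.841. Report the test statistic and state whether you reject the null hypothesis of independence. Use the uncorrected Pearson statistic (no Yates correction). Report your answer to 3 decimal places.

35.486; reject H₀

Row totals: 135, 211. Column totals: 182, 164. Grand total N = 346.
Expected counts (row total × column total / N):
  Fertiliser A, High yield: 135×182/346 = 71.0116
  Fertiliser A, Low yield: 135×164/346 = 63.9884
  Fertiliser B, High yield: 211×182/346 = 110.9884
  Fertiliser B, Low yield: 211×164/346 = 100.0116
Contributions (O − E)²/E:
  (98 − 71.0116)²/71.0116 = 10.2571
  (37 − 63.9884)²/63.9884 = 11.3829
  (84 − 110.9884)²/110.9884 = 6.5626
  (127 − 100.0116)²/100.0116 = 7.2829
χ² = 10.2571 + 11.3829 + 6.5626 + 7.2829 = 35.486
df = (2−1)(2−1) = 1. Since 35.486 > 3.841, reject the null hypothesis of independence at α = 0.05.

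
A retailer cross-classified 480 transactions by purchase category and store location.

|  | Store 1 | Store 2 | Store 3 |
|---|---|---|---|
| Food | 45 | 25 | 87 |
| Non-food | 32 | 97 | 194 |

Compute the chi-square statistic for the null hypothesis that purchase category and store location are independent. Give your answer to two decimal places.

31.83

Row totals: 157, 323. Column totals: 77, 122, 281. Grand total N = 480.
Expected counts (row total × column total / N):
  Food, Store 1: 157×77/480 = 25.185
  Food, Store 2: 157×122/480 = 39.904
  Food, Store 3: 157×281/480 = 91.910
  Non-food, Store 1: 323×77/480 = 51.815
  Non-food, Store 2: 323×122/480 = 82.096
  Non-food, Store 3: 323×281/480 = 189.090
Contributions (O − E)²/E:
  (45 − 25.185)²/25.185 = 15.5900
  (25 − 39.904)²/39.904 = 5.5666
  (87 − 91.910)²/91.910 = 0.2623
  (32 − 51.815)²/51.815 = 7.5776
  (97 − 82.096)²/82.096 = 2.7057
  (194 − 189.090)²/189.090 = 0.1275
χ² = 15.5900 + 5.5666 + 0.2623 + 7.5776 + 2.7057 + 0.1275 = 31.83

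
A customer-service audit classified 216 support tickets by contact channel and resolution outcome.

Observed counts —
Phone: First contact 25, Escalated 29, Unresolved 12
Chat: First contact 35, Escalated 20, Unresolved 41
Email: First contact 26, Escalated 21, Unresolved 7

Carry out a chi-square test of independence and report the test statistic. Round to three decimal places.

22.811

Row totals: 66, 96, 54. Column totals: 86, 70, 60. Grand total N = 216.
Expected counts (row total × column total / N):
  Phone, First contact: 66×86/216 = 26.2778
  Phone, Escalated: 66×70/216 = 21.3889
  Phone, Unresolved: 66×60/216 = 18.3333
  Chat, First contact: 96×86/216 = 38.2222
  Chat, Escalated: 96×70/216 = 31.1111
  Chat, Unresolved: 96×60/216 = 26.6667
  Email, First contact: 54×86/216 = 21.5000
  Email, Escalated: 54×70/216 = 17.5000
  Email, Unresolved: 54×60/216 = 15.0000
Contributions (O − E)²/E:
  (25 − 26.2778)²/26.2778 = 0.0621
  (29 − 21.3889)²/21.3889 = 2.7084
  (12 − 18.3333)²/18.3333 = 2.1879
  (35 − 38.2222)²/38.2222 = 0.2716
  (20 − 31.1111)²/31.1111 = 3.9682
  (41 − 26.6667)²/26.6667 = 7.7041
  (26 − 21.5000)²/21.5000 = 0.9419
  (21 − 17.5000)²/17.5000 = 0.7000
  (7 − 15.0000)²/15.0000 = 4.2667
χ² = 0.0621 + 2.7084 + 2.1879 + 0.2716 + 3.9682 + 7.7041 + 0.9419 + 0.7000 + 4.2667 = 22.811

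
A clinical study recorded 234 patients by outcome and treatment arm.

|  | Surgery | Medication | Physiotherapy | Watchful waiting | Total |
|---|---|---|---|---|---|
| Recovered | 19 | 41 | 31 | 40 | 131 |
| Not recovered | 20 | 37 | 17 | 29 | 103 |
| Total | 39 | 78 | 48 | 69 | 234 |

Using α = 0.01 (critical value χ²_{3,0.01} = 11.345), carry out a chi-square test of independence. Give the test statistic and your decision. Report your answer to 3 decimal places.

2.757; fail to reject H₀

Grand total N = 234.
Expected counts (row total × column total / N):
  Recovered, Surgery: 131×39/234 = 21.8333
  Recovered, Medication: 131×78/234 = 43.6667
  Recovered, Physiotherapy: 131×48/234 = 26.8718
  Recovered, Watchful waiting: 131×69/234 = 38.6282
  Not recovered, Surgery: 103×39/234 = 17.1667
  Not recovered, Medication: 103×78/234 = 34.3333
  Not recovered, Physiotherapy: 103×48/234 = 21.1282
  Not recovered, Watchful waiting: 103×69/234 = 30.3718
Contributions (O − E)²/E:
  (19 − 21.8333)²/21.8333 = 0.3677
  (41 − 43.6667)²/43.6667 = 0.1629
  (31 − 26.8718)²/26.8718 = 0.6342
  (40 − 38.6282)²/38.6282 = 0.0487
  (20 − 17.1667)²/17.1667 = 0.4676
  (37 − 34.3333)²/34.3333 = 0.2071
  (17 − 21.1282)²/21.1282 = 0.8066
  (29 − 30.3718)²/30.3718 = 0.0620
χ² = 0.3677 + 0.1629 + 0.6342 + 0.0487 + 0.4676 + 0.2071 + 0.8066 + 0.0620 = 2.757
df = (2−1)(4−1) = 3. Since 2.757 < 11.345, fail to reject the null hypothesis of independence at α = 0.01.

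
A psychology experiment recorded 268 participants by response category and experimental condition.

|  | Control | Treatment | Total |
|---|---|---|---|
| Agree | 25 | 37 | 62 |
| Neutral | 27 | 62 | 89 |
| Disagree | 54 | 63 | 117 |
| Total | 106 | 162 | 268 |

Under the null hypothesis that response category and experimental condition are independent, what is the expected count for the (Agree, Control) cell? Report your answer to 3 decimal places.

Row total (Agree) = 62; column total (Control) = 106; grand total N = 268.
Expected count = (row total × column total) / N = 62 × 106 / 268 = 24.522.

24.522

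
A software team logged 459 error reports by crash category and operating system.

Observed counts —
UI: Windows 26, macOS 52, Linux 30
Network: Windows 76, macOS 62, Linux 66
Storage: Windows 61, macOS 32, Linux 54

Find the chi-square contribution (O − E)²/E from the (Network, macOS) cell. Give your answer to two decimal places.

0.13

Row total (Network) = 204; column total (macOS) = 146; N = 459.
Expected count E = 204 × 146 / 459 = 64.889.
Contribution = (O − E)²/E = (62 − 64.889)² / 64.889 = 0.13.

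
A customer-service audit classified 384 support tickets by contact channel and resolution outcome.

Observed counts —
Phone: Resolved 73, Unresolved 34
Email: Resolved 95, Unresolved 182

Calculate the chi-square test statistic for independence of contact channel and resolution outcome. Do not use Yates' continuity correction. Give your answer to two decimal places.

Row totals: 107, 277. Column totals: 168, 216. Grand total N = 384.
Expected counts (row total × column total / N):
  Phone, Resolved: 107×168/384 = 46.8125
  Phone, Unresolved: 107×216/384 = 60.1875
  Email, Resolved: 277×168/384 = 121.1875
  Email, Unresolved: 277×216/384 = 155.8125
Contributions (O − E)²/E:
  (73 − 46.8125)²/46.8125 = 14.6496
  (34 − 60.1875)²/60.1875 = 11.3941
  (95 − 121.1875)²/121.1875 = 5.6589
  (182 − 155.8125)²/155.8125 = 4.4013
χ² = 14.6496 + 11.3941 + 5.6589 + 4.4013 = 36.10

36.10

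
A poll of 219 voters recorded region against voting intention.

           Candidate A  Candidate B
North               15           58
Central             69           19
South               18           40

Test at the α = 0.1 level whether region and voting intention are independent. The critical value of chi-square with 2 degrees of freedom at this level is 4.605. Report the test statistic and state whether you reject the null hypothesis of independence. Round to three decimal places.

61.343; reject H₀

Row totals: 73, 88, 58. Column totals: 102, 117. Grand total N = 219.
Expected counts (row total × column total / N):
  North, Candidate A: 73×102/219 = 34.0000
  North, Candidate B: 73×117/219 = 39.0000
  Central, Candidate A: 88×102/219 = 40.9863
  Central, Candidate B: 88×117/219 = 47.0137
  South, Candidate A: 58×102/219 = 27.0137
  South, Candidate B: 58×117/219 = 30.9863
Contributions (O − E)²/E:
  (15 − 34.0000)²/34.0000 = 10.6176
  (58 − 39.0000)²/39.0000 = 9.2564
  (69 − 40.9863)²/40.9863 = 19.1471
  (19 − 47.0137)²/47.0137 = 16.6923
  (18 − 27.0137)²/27.0137 = 3.0076
  (40 − 30.9863)²/30.9863 = 2.6220
χ² = 10.6176 + 9.2564 + 19.1471 + 16.6923 + 3.0076 + 2.6220 = 61.343
df = (3−1)(2−1) = 2. Since 61.343 > 4.605, reject the null hypothesis of independence at α = 0.1.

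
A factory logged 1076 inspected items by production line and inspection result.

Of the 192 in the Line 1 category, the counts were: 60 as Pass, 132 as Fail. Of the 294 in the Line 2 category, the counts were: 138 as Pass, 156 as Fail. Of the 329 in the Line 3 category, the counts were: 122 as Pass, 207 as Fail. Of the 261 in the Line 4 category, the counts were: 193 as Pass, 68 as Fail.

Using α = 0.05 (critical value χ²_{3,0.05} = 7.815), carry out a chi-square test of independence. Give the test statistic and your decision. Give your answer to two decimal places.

107.84; reject H₀

Row totals: 192, 294, 329, 261. Column totals: 513, 563. Grand total N = 1076.
Expected counts (row total × column total / N):
  Line 1, Pass: 192×513/1076 = 91.539
  Line 1, Fail: 192×563/1076 = 100.461
  Line 2, Pass: 294×513/1076 = 140.169
  Line 2, Fail: 294×563/1076 = 153.831
  Line 3, Pass: 329×513/1076 = 156.856
  Line 3, Fail: 329×563/1076 = 172.144
  Line 4, Pass: 261×513/1076 = 124.436
  Line 4, Fail: 261×563/1076 = 136.564
Contributions (O − E)²/E:
  (60 − 91.539)²/91.539 = 10.8665
  (132 − 100.461)²/100.461 = 9.9014
  (138 − 140.169)²/140.169 = 0.0336
  (156 − 153.831)²/153.831 = 0.0306
  (122 − 156.856)²/156.856 = 7.7456
  (207 − 172.144)²/172.144 = 7.0577
  (193 − 124.436)²/124.436 = 37.7786
  (68 − 136.564)²/136.564 = 34.4236
χ² = 10.8665 + 9.9014 + 0.0336 + 0.0306 + 7.7456 + 7.0577 + 37.7786 + 34.4236 = 107.84
df = (4−1)(2−1) = 3. Since 107.84 > 7.815, reject the null hypothesis of independence at α = 0.05.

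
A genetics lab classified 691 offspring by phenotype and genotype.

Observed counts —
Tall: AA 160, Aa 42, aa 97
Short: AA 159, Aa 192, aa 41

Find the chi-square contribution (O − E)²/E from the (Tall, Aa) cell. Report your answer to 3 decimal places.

Row total (Tall) = 299; column total (Aa) = 234; N = 691.
Expected count E = 299 × 234 / 691 = 101.25326.
Contribution = (O − E)²/E = (42 − 101.25326)² / 101.25326 = 34.675.

34.675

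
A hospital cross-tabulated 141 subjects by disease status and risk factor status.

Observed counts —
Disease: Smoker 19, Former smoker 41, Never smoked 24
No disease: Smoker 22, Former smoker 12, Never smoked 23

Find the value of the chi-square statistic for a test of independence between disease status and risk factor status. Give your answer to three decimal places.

11.355

Row totals: 84, 57. Column totals: 41, 53, 47. Grand total N = 141.
Expected counts (row total × column total / N):
  Disease, Smoker: 84×41/141 = 24.4255
  Disease, Former smoker: 84×53/141 = 31.5745
  Disease, Never smoked: 84×47/141 = 28.0000
  No disease, Smoker: 57×41/141 = 16.5745
  No disease, Former smoker: 57×53/141 = 21.4255
  No disease, Never smoked: 57×47/141 = 19.0000
Contributions (O − E)²/E:
  (19 − 24.4255)²/24.4255 = 1.2051
  (41 − 31.5745)²/31.5745 = 2.8137
  (24 − 28.0000)²/28.0000 = 0.5714
  (22 − 16.5745)²/16.5745 = 1.7760
  (12 − 21.4255)²/21.4255 = 4.1465
  (23 − 19.0000)²/19.0000 = 0.8421
χ² = 1.2051 + 2.8137 + 0.5714 + 1.7760 + 4.1465 + 0.8421 = 11.355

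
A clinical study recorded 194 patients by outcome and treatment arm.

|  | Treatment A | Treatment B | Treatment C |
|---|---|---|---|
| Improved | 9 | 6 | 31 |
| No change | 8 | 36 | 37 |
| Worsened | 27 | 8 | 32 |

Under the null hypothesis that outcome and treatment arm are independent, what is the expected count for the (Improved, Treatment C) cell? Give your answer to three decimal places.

23.711

Row total (Improved) = 46; column total (Treatment C) = 100; grand total N = 194.
Expected count = (row total × column total) / N = 46 × 100 / 194 = 23.711.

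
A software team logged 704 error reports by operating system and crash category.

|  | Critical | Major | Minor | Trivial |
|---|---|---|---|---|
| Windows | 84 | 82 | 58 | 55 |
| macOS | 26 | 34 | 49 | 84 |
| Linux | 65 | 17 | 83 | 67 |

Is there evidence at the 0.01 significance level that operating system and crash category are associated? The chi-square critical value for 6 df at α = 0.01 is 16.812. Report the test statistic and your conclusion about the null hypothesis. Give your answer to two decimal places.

Row totals: 279, 193, 232. Column totals: 175, 133, 190, 206. Grand total N = 704.
Expected counts (row total × column total / N):
  Windows, Critical: 279×175/704 = 69.354
  Windows, Major: 279×133/704 = 52.709
  Windows, Minor: 279×190/704 = 75.298
  Windows, Trivial: 279×206/704 = 81.639
  macOS, Critical: 193×175/704 = 47.976
  macOS, Major: 193×133/704 = 36.462
  macOS, Minor: 193×190/704 = 52.088
  macOS, Trivial: 193×206/704 = 56.474
  Linux, Critical: 232×175/704 = 57.670
  Linux, Major: 232×133/704 = 43.830
  Linux, Minor: 232×190/704 = 62.614
  Linux, Trivial: 232×206/704 = 67.886
Contributions (O − E)²/E:
  (84 − 69.354)²/69.354 = 3.0929
  (82 − 52.709)²/52.709 = 16.2773
  (58 − 75.298)²/75.298 = 3.9738
  (55 − 81.639)²/81.639 = 8.6924
  (26 − 47.976)²/47.976 = 10.0664
  (34 − 36.462)²/36.462 = 0.1662
  (49 − 52.088)²/52.088 = 0.1831
  (84 − 56.474)²/56.474 = 13.4165
  (65 − 57.670)²/57.670 = 0.9317
  (17 − 43.830)²/43.830 = 16.4237
  (83 − 62.614)²/62.614 = 6.6373
  (67 − 67.886)²/67.886 = 0.0116
χ² = 3.0929 + 16.2773 + 3.9738 + 8.6924 + 10.0664 + 0.1662 + 0.1831 + 13.4165 + 0.9317 + 16.4237 + 6.6373 + 0.0116 = 79.87
df = (3−1)(4−1) = 6. Since 79.87 > 16.812, reject the null hypothesis of independence at α = 0.01.

79.87; reject H₀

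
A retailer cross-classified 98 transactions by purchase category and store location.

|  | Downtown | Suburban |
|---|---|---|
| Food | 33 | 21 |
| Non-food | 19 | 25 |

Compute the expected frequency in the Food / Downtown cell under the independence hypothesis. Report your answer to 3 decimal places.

28.653

Row total (Food) = 54; column total (Downtown) = 52; grand total N = 98.
Expected count = (row total × column total) / N = 54 × 52 / 98 = 28.653.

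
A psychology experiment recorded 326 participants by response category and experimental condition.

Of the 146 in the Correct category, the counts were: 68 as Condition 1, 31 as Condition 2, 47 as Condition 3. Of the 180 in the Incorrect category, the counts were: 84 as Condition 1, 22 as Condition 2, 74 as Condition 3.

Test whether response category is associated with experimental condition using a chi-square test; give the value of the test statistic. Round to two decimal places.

Row totals: 146, 180. Column totals: 152, 53, 121. Grand total N = 326.
Expected counts (row total × column total / N):
  Correct, Condition 1: 146×152/326 = 68.074
  Correct, Condition 2: 146×53/326 = 23.736
  Correct, Condition 3: 146×121/326 = 54.190
  Incorrect, Condition 1: 180×152/326 = 83.926
  Incorrect, Condition 2: 180×53/326 = 29.264
  Incorrect, Condition 3: 180×121/326 = 66.810
Contributions (O − E)²/E:
  (68 − 68.074)²/68.074 = 0.0001
  (31 − 23.736)²/23.736 = 2.2230
  (47 − 54.190)²/54.190 = 0.9540
  (84 − 83.926)²/83.926 = 0.0001
  (22 − 29.264)²/29.264 = 1.8031
  (74 − 66.810)²/66.810 = 0.7738
χ² = 0.0001 + 2.2230 + 0.9540 + 0.0001 + 1.8031 + 0.7738 = 5.75

5.75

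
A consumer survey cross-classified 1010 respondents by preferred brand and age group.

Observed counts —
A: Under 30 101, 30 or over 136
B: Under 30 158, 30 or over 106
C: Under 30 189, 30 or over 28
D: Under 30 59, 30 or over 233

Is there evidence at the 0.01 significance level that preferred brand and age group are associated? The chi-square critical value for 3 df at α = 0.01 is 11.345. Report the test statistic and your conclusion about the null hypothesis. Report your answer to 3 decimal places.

238.536; reject H₀

Row totals: 237, 264, 217, 292. Column totals: 507, 503. Grand total N = 1010.
Expected counts (row total × column total / N):
  A, Under 30: 237×507/1010 = 118.9693
  A, 30 or over: 237×503/1010 = 118.0307
  B, Under 30: 264×507/1010 = 132.5228
  B, 30 or over: 264×503/1010 = 131.4772
  C, Under 30: 217×507/1010 = 108.9297
  C, 30 or over: 217×503/1010 = 108.0703
  D, Under 30: 292×507/1010 = 146.5782
  D, 30 or over: 292×503/1010 = 145.4218
Contributions (O − E)²/E:
  (101 − 118.9693)²/118.9693 = 2.7141
  (136 − 118.0307)²/118.0307 = 2.7357
  (158 − 132.5228)²/132.5228 = 4.8979
  (106 − 131.4772)²/131.4772 = 4.9369
  (189 − 108.9297)²/108.9297 = 58.8568
  (28 − 108.0703)²/108.0703 = 59.3248
  (59 − 146.5782)²/146.5782 = 52.3266
  (233 − 145.4218)²/145.4218 = 52.7427
χ² = 2.7141 + 2.7357 + 4.8979 + 4.9369 + 58.8568 + 59.3248 + 52.3266 + 52.7427 = 238.536
df = (4−1)(2−1) = 3. Since 238.536 > 11.345, reject the null hypothesis of independence at α = 0.01.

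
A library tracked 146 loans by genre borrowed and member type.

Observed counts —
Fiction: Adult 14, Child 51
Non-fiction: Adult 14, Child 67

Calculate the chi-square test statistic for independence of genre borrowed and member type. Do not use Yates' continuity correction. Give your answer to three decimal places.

Row totals: 65, 81. Column totals: 28, 118. Grand total N = 146.
Expected counts (row total × column total / N):
  Fiction, Adult: 65×28/146 = 12.4658
  Fiction, Child: 65×118/146 = 52.5342
  Non-fiction, Adult: 81×28/146 = 15.5342
  Non-fiction, Child: 81×118/146 = 65.4658
Contributions (O − E)²/E:
  (14 − 12.4658)²/12.4658 = 0.1888
  (51 − 52.5342)²/52.5342 = 0.0448
  (14 − 15.5342)²/15.5342 = 0.1515
  (67 − 65.4658)²/65.4658 = 0.0360
χ² = 0.1888 + 0.0448 + 0.1515 + 0.0360 = 0.421

0.421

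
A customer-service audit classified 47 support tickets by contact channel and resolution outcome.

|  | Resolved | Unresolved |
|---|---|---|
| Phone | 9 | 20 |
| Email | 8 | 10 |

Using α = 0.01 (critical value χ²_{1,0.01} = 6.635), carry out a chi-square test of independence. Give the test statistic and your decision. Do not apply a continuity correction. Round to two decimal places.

Row totals: 29, 18. Column totals: 17, 30. Grand total N = 47.
Expected counts (row total × column total / N):
  Phone, Resolved: 29×17/47 = 10.4894
  Phone, Unresolved: 29×30/47 = 18.5106
  Email, Resolved: 18×17/47 = 6.5106
  Email, Unresolved: 18×30/47 = 11.4894
Contributions (O − E)²/E:
  (9 − 10.4894)²/10.4894 = 0.2115
  (20 − 18.5106)²/18.5106 = 0.1198
  (8 − 6.5106)²/6.5106 = 0.3407
  (10 − 11.4894)²/11.4894 = 0.1931
χ² = 0.2115 + 0.1198 + 0.3407 + 0.1931 = 0.87
df = (2−1)(2−1) = 1. Since 0.87 < 6.635, fail to reject the null hypothesis of independence at α = 0.01.

0.87; fail to reject H₀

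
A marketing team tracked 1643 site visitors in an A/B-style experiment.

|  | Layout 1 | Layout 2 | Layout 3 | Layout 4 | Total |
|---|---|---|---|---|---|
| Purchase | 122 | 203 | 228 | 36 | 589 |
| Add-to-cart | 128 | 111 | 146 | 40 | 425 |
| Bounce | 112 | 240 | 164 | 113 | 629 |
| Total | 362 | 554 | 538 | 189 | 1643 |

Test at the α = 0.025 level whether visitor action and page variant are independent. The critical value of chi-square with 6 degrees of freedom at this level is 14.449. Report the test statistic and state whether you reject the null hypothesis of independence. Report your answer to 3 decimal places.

83.842; reject H₀

Grand total N = 1643.
Expected counts (row total × column total / N):
  Purchase, Layout 1: 589×362/1643 = 129.77358
  Purchase, Layout 2: 589×554/1643 = 198.60377
  Purchase, Layout 3: 589×538/1643 = 192.86792
  Purchase, Layout 4: 589×189/1643 = 67.75472
  Add-to-cart, Layout 1: 425×362/1643 = 93.63968
  Add-to-cart, Layout 2: 425×554/1643 = 143.30493
  Add-to-cart, Layout 3: 425×538/1643 = 139.16616
  Add-to-cart, Layout 4: 425×189/1643 = 48.88923
  Bounce, Layout 1: 629×362/1643 = 138.58673
  Bounce, Layout 2: 629×554/1643 = 212.09130
  Bounce, Layout 3: 629×538/1643 = 205.96592
  Bounce, Layout 4: 629×189/1643 = 72.35606
Contributions (O − E)²/E:
  (122 − 129.77358)²/129.77358 = 0.4656
  (203 − 198.60377)²/198.60377 = 0.0973
  (228 − 192.86792)²/192.86792 = 6.3995
  (36 − 67.75472)²/67.75472 = 14.8825
  (128 − 93.63968)²/93.63968 = 12.6082
  (111 − 143.30493)²/143.30493 = 7.2824
  (146 − 139.16616)²/139.16616 = 0.3356
  (40 − 48.88923)²/48.88923 = 1.6163
  (112 − 138.58673)²/138.58673 = 5.1004
  (240 − 212.09130)²/212.09130 = 3.6725
  (164 − 205.96592)²/205.96592 = 8.5506
  (113 − 72.35606)²/72.35606 = 22.8306
χ² = 0.4656 + 0.0973 + 6.3995 + 14.8825 + 12.6082 + 7.2824 + 0.3356 + 1.6163 + 5.1004 + 3.6725 + 8.5506 + 22.8306 = 83.842
df = (3−1)(4−1) = 6. Since 83.842 > 14.449, reject the null hypothesis of independence at α = 0.025.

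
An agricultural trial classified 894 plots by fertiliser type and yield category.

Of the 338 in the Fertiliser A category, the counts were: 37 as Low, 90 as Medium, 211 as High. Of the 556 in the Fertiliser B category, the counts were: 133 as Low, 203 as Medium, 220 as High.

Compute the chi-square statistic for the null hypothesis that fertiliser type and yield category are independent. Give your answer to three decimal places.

47.655

Row totals: 338, 556. Column totals: 170, 293, 431. Grand total N = 894.
Expected counts (row total × column total / N):
  Fertiliser A, Low: 338×170/894 = 64.2729
  Fertiliser A, Medium: 338×293/894 = 110.7763
  Fertiliser A, High: 338×431/894 = 162.9508
  Fertiliser B, Low: 556×170/894 = 105.7271
  Fertiliser B, Medium: 556×293/894 = 182.2237
  Fertiliser B, High: 556×431/894 = 268.0492
Contributions (O − E)²/E:
  (37 − 64.2729)²/64.2729 = 11.5727
  (90 − 110.7763)²/110.7763 = 3.8966
  (211 − 162.9508)²/162.9508 = 14.1682
  (133 − 105.7271)²/105.7271 = 7.0352
  (203 − 182.2237)²/182.2237 = 2.3688
  (220 − 268.0492)²/268.0492 = 8.6131
χ² = 11.5727 + 3.8966 + 14.1682 + 7.0352 + 2.3688 + 8.6131 = 47.655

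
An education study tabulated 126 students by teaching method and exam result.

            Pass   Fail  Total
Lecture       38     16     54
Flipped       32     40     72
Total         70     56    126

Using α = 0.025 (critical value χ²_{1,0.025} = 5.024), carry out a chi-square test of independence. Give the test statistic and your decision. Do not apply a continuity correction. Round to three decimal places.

Grand total N = 126.
Expected counts (row total × column total / N):
  Lecture, Pass: 54×70/126 = 30.0000
  Lecture, Fail: 54×56/126 = 24.0000
  Flipped, Pass: 72×70/126 = 40.0000
  Flipped, Fail: 72×56/126 = 32.0000
Contributions (O − E)²/E:
  (38 − 30.0000)²/30.0000 = 2.1333
  (16 − 24.0000)²/24.0000 = 2.6667
  (32 − 40.0000)²/40.0000 = 1.6000
  (40 − 32.0000)²/32.0000 = 2.0000
χ² = 2.1333 + 2.6667 + 1.6000 + 2.0000 = 8.400
df = (2−1)(2−1) = 1. Since 8.400 > 5.024, reject the null hypothesis of independence at α = 0.025.

8.400; reject H₀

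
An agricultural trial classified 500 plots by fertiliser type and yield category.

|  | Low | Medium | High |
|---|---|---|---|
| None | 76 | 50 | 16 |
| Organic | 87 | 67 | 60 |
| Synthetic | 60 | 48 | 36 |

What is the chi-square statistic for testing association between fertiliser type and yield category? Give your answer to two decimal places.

15.29

Row totals: 142, 214, 144. Column totals: 223, 165, 112. Grand total N = 500.
Expected counts (row total × column total / N):
  None, Low: 142×223/500 = 63.332
  None, Medium: 142×165/500 = 46.860
  None, High: 142×112/500 = 31.808
  Organic, Low: 214×223/500 = 95.444
  Organic, Medium: 214×165/500 = 70.620
  Organic, High: 214×112/500 = 47.936
  Synthetic, Low: 144×223/500 = 64.224
  Synthetic, Medium: 144×165/500 = 47.520
  Synthetic, High: 144×112/500 = 32.256
Contributions (O − E)²/E:
  (76 − 63.332)²/63.332 = 2.5339
  (50 − 46.860)²/46.860 = 0.2104
  (16 − 31.808)²/31.808 = 7.8563
  (87 − 95.444)²/95.444 = 0.7470
  (67 − 70.620)²/70.620 = 0.1856
  (60 − 47.936)²/47.936 = 3.0361
  (60 − 64.224)²/64.224 = 0.2778
  (48 − 47.520)²/47.520 = 0.0048
  (36 − 32.256)²/32.256 = 0.4346
χ² = 2.5339 + 0.2104 + 7.8563 + 0.7470 + 0.1856 + 3.0361 + 0.2778 + 0.0048 + 0.4346 = 15.29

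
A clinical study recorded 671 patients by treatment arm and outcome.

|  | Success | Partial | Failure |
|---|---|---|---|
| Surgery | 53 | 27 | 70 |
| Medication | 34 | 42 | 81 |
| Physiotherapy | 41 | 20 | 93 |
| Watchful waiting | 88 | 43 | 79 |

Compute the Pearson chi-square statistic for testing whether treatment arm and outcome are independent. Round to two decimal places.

Row totals: 150, 157, 154, 210. Column totals: 216, 132, 323. Grand total N = 671.
Expected counts (row total × column total / N):
  Surgery, Success: 150×216/671 = 48.286
  Surgery, Partial: 150×132/671 = 29.508
  Surgery, Failure: 150×323/671 = 72.206
  Medication, Success: 157×216/671 = 50.539
  Medication, Partial: 157×132/671 = 30.885
  Medication, Failure: 157×323/671 = 75.575
  Physiotherapy, Success: 154×216/671 = 49.574
  Physiotherapy, Partial: 154×132/671 = 30.295
  Physiotherapy, Failure: 154×323/671 = 74.131
  Watchful waiting, Success: 210×216/671 = 67.601
  Watchful waiting, Partial: 210×132/671 = 41.311
  Watchful waiting, Failure: 210×323/671 = 101.088
Contributions (O − E)²/E:
  (53 − 48.286)²/48.286 = 0.4602
  (27 − 29.508)²/29.508 = 0.2132
  (70 − 72.206)²/72.206 = 0.0674
  (34 − 50.539)²/50.539 = 5.4124
  (42 − 30.885)²/30.885 = 4.0001
  (81 − 75.575)²/75.575 = 0.3894
  (41 − 49.574)²/49.574 = 1.4829
  (20 − 30.295)²/30.295 = 3.4985
  (93 − 74.131)²/74.131 = 4.8028
  (88 − 67.601)²/67.601 = 6.1555
  (43 − 41.311)²/41.311 = 0.0691
  (79 − 101.088)²/101.088 = 4.8263
χ² = 0.4602 + 0.2132 + 0.0674 + 5.4124 + 4.0001 + 0.3894 + 1.4829 + 3.4985 + 4.8028 + 6.1555 + 0.0691 + 4.8263 = 31.38

31.38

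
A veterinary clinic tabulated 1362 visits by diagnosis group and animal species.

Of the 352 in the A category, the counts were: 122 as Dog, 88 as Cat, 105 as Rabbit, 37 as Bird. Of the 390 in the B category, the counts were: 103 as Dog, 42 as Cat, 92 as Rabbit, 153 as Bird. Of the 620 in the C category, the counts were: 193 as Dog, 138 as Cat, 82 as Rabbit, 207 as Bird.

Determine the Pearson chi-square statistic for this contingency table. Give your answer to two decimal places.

Row totals: 352, 390, 620. Column totals: 418, 268, 279, 397. Grand total N = 1362.
Expected counts (row total × column total / N):
  A, Dog: 352×418/1362 = 108.029
  A, Cat: 352×268/1362 = 69.263
  A, Rabbit: 352×279/1362 = 72.106
  A, Bird: 352×397/1362 = 102.602
  B, Dog: 390×418/1362 = 119.692
  B, Cat: 390×268/1362 = 76.740
  B, Rabbit: 390×279/1362 = 79.890
  B, Bird: 390×397/1362 = 113.678
  C, Dog: 620×418/1362 = 190.279
  C, Cat: 620×268/1362 = 121.997
  C, Rabbit: 620×279/1362 = 127.004
  C, Bird: 620×397/1362 = 180.720
Contributions (O − E)²/E:
  (122 − 108.029)²/108.029 = 1.8068
  (88 − 69.263)²/69.263 = 5.0687
  (105 − 72.106)²/72.106 = 15.0059
  (37 − 102.602)²/102.602 = 41.9448
  (103 − 119.692)²/119.692 = 2.3278
  (42 − 76.740)²/76.740 = 15.7267
  (92 − 79.890)²/79.890 = 1.8357
  (153 − 113.678)²/113.678 = 13.6017
  (193 − 190.279)²/190.279 = 0.0389
  (138 − 121.997)²/121.997 = 2.0992
  (82 − 127.004)²/127.004 = 15.9472
  (207 − 180.720)²/180.720 = 3.8216
χ² = 1.8068 + 5.0687 + 15.0059 + 41.9448 + 2.3278 + 15.7267 + 1.8357 + 13.6017 + 0.0389 + 2.0992 + 15.9472 + 3.8216 = 119.23

119.23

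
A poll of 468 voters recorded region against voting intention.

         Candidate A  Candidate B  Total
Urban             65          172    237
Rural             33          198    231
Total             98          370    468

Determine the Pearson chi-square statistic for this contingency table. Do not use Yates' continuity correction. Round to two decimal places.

Grand total N = 468.
Expected counts (row total × column total / N):
  Urban, Candidate A: 237×98/468 = 49.6282
  Urban, Candidate B: 237×370/468 = 187.3718
  Rural, Candidate A: 231×98/468 = 48.3718
  Rural, Candidate B: 231×370/468 = 182.6282
Contributions (O − E)²/E:
  (65 − 49.6282)²/49.6282 = 4.7612
  (172 − 187.3718)²/187.3718 = 1.2611
  (33 − 48.3718)²/48.3718 = 4.8849
  (198 − 182.6282)²/182.6282 = 1.2938
χ² = 4.7612 + 1.2611 + 4.8849 + 1.2938 = 12.20

12.20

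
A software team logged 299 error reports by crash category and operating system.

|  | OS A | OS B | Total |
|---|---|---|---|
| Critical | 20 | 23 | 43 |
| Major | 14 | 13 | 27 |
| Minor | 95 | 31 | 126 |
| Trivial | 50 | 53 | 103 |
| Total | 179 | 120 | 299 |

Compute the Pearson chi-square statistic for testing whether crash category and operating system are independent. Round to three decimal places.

22.058

Grand total N = 299.
Expected counts (row total × column total / N):
  Critical, OS A: 43×179/299 = 25.7425
  Critical, OS B: 43×120/299 = 17.2575
  Major, OS A: 27×179/299 = 16.1639
  Major, OS B: 27×120/299 = 10.8361
  Minor, OS A: 126×179/299 = 75.4314
  Minor, OS B: 126×120/299 = 50.5686
  Trivial, OS A: 103×179/299 = 61.6622
  Trivial, OS B: 103×120/299 = 41.3378
Contributions (O − E)²/E:
  (20 − 25.7425)²/25.7425 = 1.2810
  (23 − 17.2575)²/17.2575 = 1.9108
  (14 − 16.1639)²/16.1639 = 0.2897
  (13 − 10.8361)²/10.8361 = 0.4321
  (95 − 75.4314)²/75.4314 = 5.0765
  (31 − 50.5686)²/50.5686 = 7.5725
  (50 − 61.6622)²/61.6622 = 2.2057
  (53 − 41.3378)²/41.3378 = 3.2901
χ² = 1.2810 + 1.9108 + 0.2897 + 0.4321 + 5.0765 + 7.5725 + 2.2057 + 3.2901 = 22.058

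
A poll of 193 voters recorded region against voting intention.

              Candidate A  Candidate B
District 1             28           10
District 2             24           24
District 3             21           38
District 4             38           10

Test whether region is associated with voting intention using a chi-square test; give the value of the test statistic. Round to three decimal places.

Row totals: 38, 48, 59, 48. Column totals: 111, 82. Grand total N = 193.
Expected counts (row total × column total / N):
  District 1, Candidate A: 38×111/193 = 21.8549
  District 1, Candidate B: 38×82/193 = 16.1451
  District 2, Candidate A: 48×111/193 = 27.6062
  District 2, Candidate B: 48×82/193 = 20.3938
  District 3, Candidate A: 59×111/193 = 33.9326
  District 3, Candidate B: 59×82/193 = 25.0674
  District 4, Candidate A: 48×111/193 = 27.6062
  District 4, Candidate B: 48×82/193 = 20.3938
Contributions (O − E)²/E:
  (28 − 21.8549)²/21.8549 = 1.7279
  (10 − 16.1451)²/16.1451 = 2.3389
  (24 − 27.6062)²/27.6062 = 0.4711
  (24 − 20.3938)²/20.3938 = 0.6377
  (21 − 33.9326)²/33.9326 = 4.9290
  (38 − 25.0674)²/25.0674 = 6.6721
  (38 − 27.6062)²/27.6062 = 3.9133
  (10 − 20.3938)²/20.3938 = 5.2973
χ² = 1.7279 + 2.3389 + 0.4711 + 0.6377 + 4.9290 + 6.6721 + 3.9133 + 5.2973 = 25.987

25.987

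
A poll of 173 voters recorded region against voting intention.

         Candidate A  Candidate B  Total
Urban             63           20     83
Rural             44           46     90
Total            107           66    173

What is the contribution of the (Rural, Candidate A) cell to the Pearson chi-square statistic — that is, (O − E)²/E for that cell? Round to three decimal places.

Row total (Rural) = 90; column total (Candidate A) = 107; N = 173.
Expected count E = 90 × 107 / 173 = 55.6647.
Contribution = (O − E)²/E = (44 − 55.6647)² / 55.6647 = 2.444.

2.444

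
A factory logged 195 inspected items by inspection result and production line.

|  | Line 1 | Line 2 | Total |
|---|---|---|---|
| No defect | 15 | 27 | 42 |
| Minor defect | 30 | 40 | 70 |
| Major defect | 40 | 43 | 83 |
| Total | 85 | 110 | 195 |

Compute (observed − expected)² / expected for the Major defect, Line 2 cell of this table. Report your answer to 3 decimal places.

0.312

Row total (Major defect) = 83; column total (Line 2) = 110; N = 195.
Expected count E = 83 × 110 / 195 = 46.8205.
Contribution = (O − E)²/E = (43 − 46.8205)² / 46.8205 = 0.312.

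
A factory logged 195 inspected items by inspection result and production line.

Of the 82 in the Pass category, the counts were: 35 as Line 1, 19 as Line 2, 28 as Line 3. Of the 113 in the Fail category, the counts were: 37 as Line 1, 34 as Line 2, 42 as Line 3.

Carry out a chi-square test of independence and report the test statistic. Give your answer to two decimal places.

2.23

Row totals: 82, 113. Column totals: 72, 53, 70. Grand total N = 195.
Expected counts (row total × column total / N):
  Pass, Line 1: 82×72/195 = 30.277
  Pass, Line 2: 82×53/195 = 22.287
  Pass, Line 3: 82×70/195 = 29.436
  Fail, Line 1: 113×72/195 = 41.723
  Fail, Line 2: 113×53/195 = 30.713
  Fail, Line 3: 113×70/195 = 40.564
Contributions (O − E)²/E:
  (35 − 30.277)²/30.277 = 0.7368
  (19 − 22.287)²/22.287 = 0.4848
  (28 − 29.436)²/29.436 = 0.0701
  (37 − 41.723)²/41.723 = 0.5346
  (34 − 30.713)²/30.713 = 0.3518
  (42 − 40.564)²/40.564 = 0.0508
χ² = 0.7368 + 0.4848 + 0.0701 + 0.5346 + 0.3518 + 0.0508 = 2.23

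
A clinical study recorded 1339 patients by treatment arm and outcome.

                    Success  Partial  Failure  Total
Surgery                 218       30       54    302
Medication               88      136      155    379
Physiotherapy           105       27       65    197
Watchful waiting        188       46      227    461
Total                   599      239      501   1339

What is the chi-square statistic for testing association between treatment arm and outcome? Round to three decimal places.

Grand total N = 1339.
Expected counts (row total × column total / N):
  Surgery, Success: 302×599/1339 = 135.0993
  Surgery, Partial: 302×239/1339 = 53.9044
  Surgery, Failure: 302×501/1339 = 112.9963
  Medication, Success: 379×599/1339 = 169.5452
  Medication, Partial: 379×239/1339 = 67.6482
  Medication, Failure: 379×501/1339 = 141.8066
  Physiotherapy, Success: 197×599/1339 = 88.1277
  Physiotherapy, Partial: 197×239/1339 = 35.1628
  Physiotherapy, Failure: 197×501/1339 = 73.7095
  Watchful waiting, Success: 461×599/1339 = 206.2278
  Watchful waiting, Partial: 461×239/1339 = 82.2845
  Watchful waiting, Failure: 461×501/1339 = 172.4877
Contributions (O − E)²/E:
  (218 − 135.0993)²/135.0993 = 50.8702
  (30 − 53.9044)²/53.9044 = 10.6006
  (54 − 112.9963)²/112.9963 = 30.8025
  (88 − 169.5452)²/169.5452 = 39.2203
  (136 − 67.6482)²/67.6482 = 69.0627
  (155 − 141.8066)²/141.8066 = 1.2275
  (105 − 88.1277)²/88.1277 = 3.2303
  (27 − 35.1628)²/35.1628 = 1.8949
  (65 − 73.7095)²/73.7095 = 1.0291
  (188 − 206.2278)²/206.2278 = 1.6111
  (46 − 82.2845)²/82.2845 = 16.0002
  (227 − 172.4877)²/172.4877 = 17.2278
χ² = 50.8702 + 10.6006 + 30.8025 + 39.2203 + 69.0627 + 1.2275 + 3.2303 + 1.8949 + 1.0291 + 1.6111 + 16.0002 + 17.2278 = 242.777

242.777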